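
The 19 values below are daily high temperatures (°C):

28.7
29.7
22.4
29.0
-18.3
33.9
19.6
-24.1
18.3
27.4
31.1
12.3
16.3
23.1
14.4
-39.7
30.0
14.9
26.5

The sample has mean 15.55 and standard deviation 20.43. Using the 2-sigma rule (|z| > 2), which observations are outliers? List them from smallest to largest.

Cutoffs at x̄ ± 2s: 15.55 ± 2·20.43 = [-25.31, 56.41].
-39.7: z = -2.70, |z| > 2 → outlier.
Every other value lies within [-25.31, 56.41].

-39.7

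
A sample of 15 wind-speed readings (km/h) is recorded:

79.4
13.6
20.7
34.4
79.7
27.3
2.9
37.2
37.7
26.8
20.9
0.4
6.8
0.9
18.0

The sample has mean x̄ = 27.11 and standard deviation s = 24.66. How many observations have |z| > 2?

2

Cutoffs: x̄ ± 2s = [-22.21, 76.43].
Outside the cutoffs: 79.4, 79.7.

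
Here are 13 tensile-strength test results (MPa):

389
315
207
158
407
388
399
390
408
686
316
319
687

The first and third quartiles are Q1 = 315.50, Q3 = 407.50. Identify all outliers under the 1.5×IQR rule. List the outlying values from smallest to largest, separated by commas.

IQR = Q3 − Q1 = 407.50 − 315.50 = 92.00.
Lower fence = Q1 − 1.5·IQR = 315.50 − 138.00 = 177.50.
Upper fence = Q3 + 1.5·IQR = 407.50 + 138.00 = 545.50.
158 < 177.50 → outlier.
686 > 545.50 → outlier.
687 > 545.50 → outlier.
All remaining values lie within [177.50, 545.50].

158, 686, 687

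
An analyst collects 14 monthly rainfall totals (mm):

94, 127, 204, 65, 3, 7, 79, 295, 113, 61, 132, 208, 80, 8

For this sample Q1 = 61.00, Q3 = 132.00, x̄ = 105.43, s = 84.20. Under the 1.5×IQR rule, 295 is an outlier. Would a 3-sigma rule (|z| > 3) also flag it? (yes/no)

no

z = (295 − 105.43) / 84.20 = 2.25.
|z| = 2.25 ≤ 3.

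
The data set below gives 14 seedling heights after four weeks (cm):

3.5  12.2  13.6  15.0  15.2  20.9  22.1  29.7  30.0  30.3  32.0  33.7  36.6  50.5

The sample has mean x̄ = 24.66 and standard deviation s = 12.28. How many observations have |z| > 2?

Cutoffs: x̄ ± 2s = [0.10, 49.22].
Outside the cutoffs: 50.5.

1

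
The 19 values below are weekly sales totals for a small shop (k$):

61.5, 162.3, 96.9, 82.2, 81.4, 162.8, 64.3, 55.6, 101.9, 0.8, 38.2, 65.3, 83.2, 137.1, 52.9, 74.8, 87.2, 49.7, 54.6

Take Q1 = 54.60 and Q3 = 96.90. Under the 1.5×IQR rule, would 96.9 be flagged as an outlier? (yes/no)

no

IQR = Q3 − Q1 = 96.90 − 54.60 = 42.30.
Lower fence = Q1 − 1.5·IQR = 54.60 − 63.45 = -8.85.
Upper fence = Q3 + 1.5·IQR = 96.90 + 63.45 = 160.35.
96.9 lies within [-8.85, 160.35].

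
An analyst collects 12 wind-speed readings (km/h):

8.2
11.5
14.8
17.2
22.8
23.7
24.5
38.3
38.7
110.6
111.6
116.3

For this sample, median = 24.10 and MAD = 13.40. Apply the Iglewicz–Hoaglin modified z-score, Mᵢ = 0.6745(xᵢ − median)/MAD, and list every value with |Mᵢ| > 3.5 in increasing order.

|Mᵢ| > 3.5 ⇔ |xᵢ − 24.10| > 3.5·13.40/0.6745 = 69.53.
So outliers lie outside [-45.43, 93.63].
110.6: M = 4.35 → outlier.
111.6: M = 4.40 → outlier.
116.3: M = 4.64 → outlier.

110.6, 111.6, 116.3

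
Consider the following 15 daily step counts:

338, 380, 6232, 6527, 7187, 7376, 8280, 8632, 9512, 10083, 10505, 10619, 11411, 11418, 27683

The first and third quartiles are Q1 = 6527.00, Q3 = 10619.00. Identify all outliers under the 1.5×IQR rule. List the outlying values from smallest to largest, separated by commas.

IQR = Q3 − Q1 = 10619.00 − 6527.00 = 4092.00.
Lower fence = Q1 − 1.5·IQR = 6527.00 − 6138.00 = 389.00.
Upper fence = Q3 + 1.5·IQR = 10619.00 + 6138.00 = 16757.00.
338 < 389.00 → outlier.
380 < 389.00 → outlier.
27683 > 16757.00 → outlier.
All remaining values lie within [389.00, 16757.00].

338, 380, 27683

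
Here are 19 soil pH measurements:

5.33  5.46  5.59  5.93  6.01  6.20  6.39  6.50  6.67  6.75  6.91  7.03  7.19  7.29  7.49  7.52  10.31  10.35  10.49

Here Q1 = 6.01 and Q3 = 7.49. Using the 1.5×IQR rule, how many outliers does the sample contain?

IQR = 1.48; fences at 6.01 − 2.22 = 3.79 and 7.49 + 2.22 = 9.71.
Outside the cutoffs: 10.31, 10.35, 10.49.

3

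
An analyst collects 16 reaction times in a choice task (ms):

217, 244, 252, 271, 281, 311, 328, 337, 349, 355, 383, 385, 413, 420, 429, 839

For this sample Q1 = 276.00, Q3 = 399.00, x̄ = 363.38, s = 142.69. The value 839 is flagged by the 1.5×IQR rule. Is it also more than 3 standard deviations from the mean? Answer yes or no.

yes

z = (839 − 363.38) / 142.69 = 3.33.
|z| = 3.33 > 3.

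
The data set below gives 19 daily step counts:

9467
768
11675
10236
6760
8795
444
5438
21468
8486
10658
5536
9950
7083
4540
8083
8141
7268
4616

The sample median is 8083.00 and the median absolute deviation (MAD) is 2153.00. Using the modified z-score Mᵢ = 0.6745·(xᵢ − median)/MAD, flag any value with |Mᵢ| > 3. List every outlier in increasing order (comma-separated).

|Mᵢ| > 3 ⇔ |xᵢ − 8083.00| > 3·2153.00/0.6745 = 9575.98.
So outliers lie outside [-1492.98, 17658.98].
21468: M = 4.19 → outlier.

21468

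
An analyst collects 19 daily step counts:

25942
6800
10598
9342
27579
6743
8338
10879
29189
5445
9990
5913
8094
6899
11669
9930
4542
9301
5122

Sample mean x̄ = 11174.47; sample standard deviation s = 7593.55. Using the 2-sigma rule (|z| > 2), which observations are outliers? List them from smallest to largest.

Cutoffs at x̄ ± 2s: 11174.47 ± 2·7593.55 = [-4012.63, 26361.57].
27579: z = 2.16, |z| > 2 → outlier.
29189: z = 2.37, |z| > 2 → outlier.
Every other value lies within [-4012.63, 26361.57].

27579, 29189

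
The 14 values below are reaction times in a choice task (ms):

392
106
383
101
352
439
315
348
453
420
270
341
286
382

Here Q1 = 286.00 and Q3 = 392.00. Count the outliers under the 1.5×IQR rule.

IQR = 106.00; fences at 286.00 − 159.00 = 127.00 and 392.00 + 159.00 = 551.00.
Outside the cutoffs: 101, 106.

2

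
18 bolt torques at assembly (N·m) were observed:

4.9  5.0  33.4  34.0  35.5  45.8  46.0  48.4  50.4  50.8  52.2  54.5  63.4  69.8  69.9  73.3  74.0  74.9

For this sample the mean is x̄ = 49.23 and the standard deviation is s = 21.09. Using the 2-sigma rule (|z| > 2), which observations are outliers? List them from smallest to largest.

4.9, 5.0

Cutoffs at x̄ ± 2s: 49.23 ± 2·21.09 = [7.05, 91.41].
4.9: z = -2.10, |z| > 2 → outlier.
5.0: z = -2.10, |z| > 2 → outlier.
Every other value lies within [7.05, 91.41].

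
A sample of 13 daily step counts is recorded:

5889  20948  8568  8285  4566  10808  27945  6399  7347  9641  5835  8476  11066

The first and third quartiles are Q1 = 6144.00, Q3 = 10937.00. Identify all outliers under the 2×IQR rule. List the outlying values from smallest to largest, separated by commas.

IQR = Q3 − Q1 = 10937.00 − 6144.00 = 4793.00.
Lower fence = Q1 − 2·IQR = 6144.00 − 9586.00 = -3442.00.
Upper fence = Q3 + 2·IQR = 10937.00 + 9586.00 = 20523.00.
20948 > 20523.00 → outlier.
27945 > 20523.00 → outlier.
All remaining values lie within [-3442.00, 20523.00].

20948, 27945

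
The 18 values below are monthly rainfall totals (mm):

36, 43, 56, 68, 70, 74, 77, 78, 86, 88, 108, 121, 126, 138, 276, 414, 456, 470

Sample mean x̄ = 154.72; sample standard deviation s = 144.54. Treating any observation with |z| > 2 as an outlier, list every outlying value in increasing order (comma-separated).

456, 470

Cutoffs at x̄ ± 2s: 154.72 ± 2·144.54 = [-134.36, 443.80].
456: z = 2.08, |z| > 2 → outlier.
470: z = 2.18, |z| > 2 → outlier.
Every other value lies within [-134.36, 443.80].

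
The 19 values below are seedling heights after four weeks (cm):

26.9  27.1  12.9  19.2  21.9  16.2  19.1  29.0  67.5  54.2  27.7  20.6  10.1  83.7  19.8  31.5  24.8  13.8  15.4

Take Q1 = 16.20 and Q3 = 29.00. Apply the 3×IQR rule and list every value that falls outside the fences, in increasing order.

67.5, 83.7

IQR = Q3 − Q1 = 29.00 − 16.20 = 12.80.
Lower fence = Q1 − 3·IQR = 16.20 − 38.40 = -22.20.
Upper fence = Q3 + 3·IQR = 29.00 + 38.40 = 67.40.
67.5 > 67.40 → outlier.
83.7 > 67.40 → outlier.
All remaining values lie within [-22.20, 67.40].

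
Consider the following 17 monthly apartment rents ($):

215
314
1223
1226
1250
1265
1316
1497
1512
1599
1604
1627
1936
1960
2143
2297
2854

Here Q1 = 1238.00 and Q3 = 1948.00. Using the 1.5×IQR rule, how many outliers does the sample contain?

0

IQR = 710.00; fences at 1238.00 − 1065.00 = 173.00 and 1948.00 + 1065.00 = 3013.00.
Every value lies within the cutoffs.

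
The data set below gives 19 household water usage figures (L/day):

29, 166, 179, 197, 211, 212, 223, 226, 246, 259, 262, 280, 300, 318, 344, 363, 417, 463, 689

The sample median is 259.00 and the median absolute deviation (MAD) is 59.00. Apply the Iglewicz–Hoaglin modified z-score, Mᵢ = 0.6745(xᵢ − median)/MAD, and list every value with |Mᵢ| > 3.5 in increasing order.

|Mᵢ| > 3.5 ⇔ |xᵢ − 259.00| > 3.5·59.00/0.6745 = 306.15.
So outliers lie outside [-47.15, 565.15].
689: M = 4.92 → outlier.

689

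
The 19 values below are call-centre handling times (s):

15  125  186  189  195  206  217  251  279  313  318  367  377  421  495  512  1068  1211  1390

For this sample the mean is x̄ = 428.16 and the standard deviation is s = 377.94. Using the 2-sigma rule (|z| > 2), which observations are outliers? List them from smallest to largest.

Cutoffs at x̄ ± 2s: 428.16 ± 2·377.94 = [-327.72, 1184.04].
1211: z = 2.07, |z| > 2 → outlier.
1390: z = 2.54, |z| > 2 → outlier.
Every other value lies within [-327.72, 1184.04].

1211, 1390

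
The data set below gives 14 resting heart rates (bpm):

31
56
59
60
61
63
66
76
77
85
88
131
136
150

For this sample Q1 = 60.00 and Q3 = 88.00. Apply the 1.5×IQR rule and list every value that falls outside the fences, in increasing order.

IQR = Q3 − Q1 = 88.00 − 60.00 = 28.00.
Lower fence = Q1 − 1.5·IQR = 60.00 − 42.00 = 18.00.
Upper fence = Q3 + 1.5·IQR = 88.00 + 42.00 = 130.00.
131 > 130.00 → outlier.
136 > 130.00 → outlier.
150 > 130.00 → outlier.
All remaining values lie within [18.00, 130.00].

131, 136, 150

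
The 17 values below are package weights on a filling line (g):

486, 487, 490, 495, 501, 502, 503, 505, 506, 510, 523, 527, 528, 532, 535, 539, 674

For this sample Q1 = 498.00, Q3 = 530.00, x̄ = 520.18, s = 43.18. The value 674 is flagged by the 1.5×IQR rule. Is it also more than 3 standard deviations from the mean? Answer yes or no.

yes

z = (674 − 520.18) / 43.18 = 3.56.
|z| = 3.56 > 3.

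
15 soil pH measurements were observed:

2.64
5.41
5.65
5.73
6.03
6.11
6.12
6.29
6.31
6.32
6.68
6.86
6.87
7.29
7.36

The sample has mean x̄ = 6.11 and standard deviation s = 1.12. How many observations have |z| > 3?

Cutoffs: x̄ ± 3s = [2.75, 9.47].
Outside the cutoffs: 2.64.

1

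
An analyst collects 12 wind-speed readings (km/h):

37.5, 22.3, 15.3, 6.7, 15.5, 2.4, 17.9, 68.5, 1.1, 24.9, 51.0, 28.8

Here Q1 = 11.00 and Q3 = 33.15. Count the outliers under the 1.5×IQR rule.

1

IQR = 22.15; fences at 11.00 − 33.225 = -22.225 and 33.15 + 33.225 = 66.375.
Outside the cutoffs: 68.5.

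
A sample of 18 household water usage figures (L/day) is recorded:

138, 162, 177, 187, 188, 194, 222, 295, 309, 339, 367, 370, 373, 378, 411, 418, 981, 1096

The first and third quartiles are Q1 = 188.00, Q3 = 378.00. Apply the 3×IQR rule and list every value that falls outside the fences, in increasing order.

981, 1096

IQR = Q3 − Q1 = 378.00 − 188.00 = 190.00.
Lower fence = Q1 − 3·IQR = 188.00 − 570.00 = -382.00.
Upper fence = Q3 + 3·IQR = 378.00 + 570.00 = 948.00.
981 > 948.00 → outlier.
1096 > 948.00 → outlier.
All remaining values lie within [-382.00, 948.00].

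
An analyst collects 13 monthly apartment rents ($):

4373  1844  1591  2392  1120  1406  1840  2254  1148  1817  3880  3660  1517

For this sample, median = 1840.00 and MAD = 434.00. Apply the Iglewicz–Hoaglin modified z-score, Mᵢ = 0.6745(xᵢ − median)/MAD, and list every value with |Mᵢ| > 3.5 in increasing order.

4373

|Mᵢ| > 3.5 ⇔ |xᵢ − 1840.00| > 3.5·434.00/0.6745 = 2252.04.
So outliers lie outside [-412.04, 4092.04].
4373: M = 3.94 → outlier.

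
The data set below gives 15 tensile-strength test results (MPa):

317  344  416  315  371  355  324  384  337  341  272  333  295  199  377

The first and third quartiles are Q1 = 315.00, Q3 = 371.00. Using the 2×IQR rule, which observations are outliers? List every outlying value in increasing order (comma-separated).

IQR = Q3 − Q1 = 371.00 − 315.00 = 56.00.
Lower fence = Q1 − 2·IQR = 315.00 − 112.00 = 203.00.
Upper fence = Q3 + 2·IQR = 371.00 + 112.00 = 483.00.
199 < 203.00 → outlier.
All remaining values lie within [203.00, 483.00].

199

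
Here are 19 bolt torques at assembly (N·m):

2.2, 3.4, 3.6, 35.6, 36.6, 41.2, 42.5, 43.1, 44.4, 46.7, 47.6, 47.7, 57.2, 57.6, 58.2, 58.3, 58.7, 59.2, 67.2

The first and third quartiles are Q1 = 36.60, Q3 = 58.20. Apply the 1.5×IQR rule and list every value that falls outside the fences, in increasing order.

IQR = Q3 − Q1 = 58.20 − 36.60 = 21.60.
Lower fence = Q1 − 1.5·IQR = 36.60 − 32.40 = 4.20.
Upper fence = Q3 + 1.5·IQR = 58.20 + 32.40 = 90.60.
2.2 < 4.20 → outlier.
3.4 < 4.20 → outlier.
3.6 < 4.20 → outlier.
All remaining values lie within [4.20, 90.60].

2.2, 3.4, 3.6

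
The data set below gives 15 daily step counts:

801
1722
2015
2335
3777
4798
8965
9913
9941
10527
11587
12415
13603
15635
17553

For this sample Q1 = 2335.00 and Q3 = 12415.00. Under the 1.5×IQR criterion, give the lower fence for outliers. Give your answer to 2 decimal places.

-12785.00

IQR = Q3 − Q1 = 12415.00 − 2335.00 = 10080.00.
Lower fence = Q1 − 1.5·IQR = 2335.00 − 15120.00 = -12785.00.
Upper fence = Q3 + 1.5·IQR = 12415.00 + 15120.00 = 27535.00.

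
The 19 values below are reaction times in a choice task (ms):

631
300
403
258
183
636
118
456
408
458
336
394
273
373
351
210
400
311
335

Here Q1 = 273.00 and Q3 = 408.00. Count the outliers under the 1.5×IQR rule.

2

IQR = 135.00; fences at 273.00 − 202.50 = 70.50 and 408.00 + 202.50 = 610.50.
Outside the cutoffs: 631, 636.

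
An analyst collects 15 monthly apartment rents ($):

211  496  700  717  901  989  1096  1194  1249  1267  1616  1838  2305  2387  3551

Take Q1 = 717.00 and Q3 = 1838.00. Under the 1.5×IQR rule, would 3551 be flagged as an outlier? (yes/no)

yes

IQR = Q3 − Q1 = 1838.00 − 717.00 = 1121.00.
Lower fence = Q1 − 1.5·IQR = 717.00 − 1681.50 = -964.50.
Upper fence = Q3 + 1.5·IQR = 1838.00 + 1681.50 = 3519.50.
3551 lies above the upper fence.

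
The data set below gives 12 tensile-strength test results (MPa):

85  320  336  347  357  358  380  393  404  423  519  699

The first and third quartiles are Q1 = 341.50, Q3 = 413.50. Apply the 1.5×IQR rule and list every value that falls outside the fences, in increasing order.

IQR = Q3 − Q1 = 413.50 − 341.50 = 72.00.
Lower fence = Q1 − 1.5·IQR = 341.50 − 108.00 = 233.50.
Upper fence = Q3 + 1.5·IQR = 413.50 + 108.00 = 521.50.
85 < 233.50 → outlier.
699 > 521.50 → outlier.
All remaining values lie within [233.50, 521.50].

85, 699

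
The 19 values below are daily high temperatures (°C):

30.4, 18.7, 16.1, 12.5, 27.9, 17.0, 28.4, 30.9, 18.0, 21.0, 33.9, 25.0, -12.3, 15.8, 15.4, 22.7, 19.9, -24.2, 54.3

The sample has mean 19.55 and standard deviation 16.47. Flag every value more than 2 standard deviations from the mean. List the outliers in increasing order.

-24.2, 54.3

Cutoffs at x̄ ± 2s: 19.55 ± 2·16.47 = [-13.39, 52.49].
-24.2: z = -2.66, |z| > 2 → outlier.
54.3: z = 2.11, |z| > 2 → outlier.
Every other value lies within [-13.39, 52.49].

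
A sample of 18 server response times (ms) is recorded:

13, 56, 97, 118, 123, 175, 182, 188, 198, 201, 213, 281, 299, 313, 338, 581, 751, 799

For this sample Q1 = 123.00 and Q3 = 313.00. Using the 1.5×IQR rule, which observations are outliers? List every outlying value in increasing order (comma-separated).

751, 799

IQR = Q3 − Q1 = 313.00 − 123.00 = 190.00.
Lower fence = Q1 − 1.5·IQR = 123.00 − 285.00 = -162.00.
Upper fence = Q3 + 1.5·IQR = 313.00 + 285.00 = 598.00.
751 > 598.00 → outlier.
799 > 598.00 → outlier.
All remaining values lie within [-162.00, 598.00].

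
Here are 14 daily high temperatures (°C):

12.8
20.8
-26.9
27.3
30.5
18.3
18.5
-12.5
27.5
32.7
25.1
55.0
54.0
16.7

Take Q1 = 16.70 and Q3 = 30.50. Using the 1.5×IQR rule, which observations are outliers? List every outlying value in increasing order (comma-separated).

IQR = Q3 − Q1 = 30.50 − 16.70 = 13.80.
Lower fence = Q1 − 1.5·IQR = 16.70 − 20.70 = -4.00.
Upper fence = Q3 + 1.5·IQR = 30.50 + 20.70 = 51.20.
-26.9 < -4.00 → outlier.
-12.5 < -4.00 → outlier.
54.0 > 51.20 → outlier.
55.0 > 51.20 → outlier.
All remaining values lie within [-4.00, 51.20].

-26.9, -12.5, 54.0, 55.0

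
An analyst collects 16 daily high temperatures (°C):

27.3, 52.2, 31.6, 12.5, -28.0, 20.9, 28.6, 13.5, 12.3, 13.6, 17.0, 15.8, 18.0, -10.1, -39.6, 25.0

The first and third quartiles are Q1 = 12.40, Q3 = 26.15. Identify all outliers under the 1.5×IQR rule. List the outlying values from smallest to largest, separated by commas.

IQR = Q3 − Q1 = 26.15 − 12.40 = 13.75.
Lower fence = Q1 − 1.5·IQR = 12.40 − 20.625 = -8.225.
Upper fence = Q3 + 1.5·IQR = 26.15 + 20.625 = 46.775.
-39.6 < -8.225 → outlier.
-28.0 < -8.225 → outlier.
-10.1 < -8.225 → outlier.
52.2 > 46.775 → outlier.
All remaining values lie within [-8.225, 46.775].

-39.6, -28.0, -10.1, 52.2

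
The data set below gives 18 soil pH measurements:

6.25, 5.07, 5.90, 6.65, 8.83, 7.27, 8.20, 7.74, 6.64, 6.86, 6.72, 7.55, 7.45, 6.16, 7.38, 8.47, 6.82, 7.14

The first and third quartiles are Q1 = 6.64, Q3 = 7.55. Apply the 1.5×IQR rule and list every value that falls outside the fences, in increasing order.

5.07

IQR = Q3 − Q1 = 7.55 − 6.64 = 0.91.
Lower fence = Q1 − 1.5·IQR = 6.64 − 1.365 = 5.275.
Upper fence = Q3 + 1.5·IQR = 7.55 + 1.365 = 8.915.
5.07 < 5.275 → outlier.
All remaining values lie within [5.275, 8.915].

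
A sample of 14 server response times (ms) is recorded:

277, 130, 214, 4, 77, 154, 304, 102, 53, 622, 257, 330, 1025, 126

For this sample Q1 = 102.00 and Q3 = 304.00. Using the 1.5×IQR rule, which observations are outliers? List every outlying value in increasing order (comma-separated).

IQR = Q3 − Q1 = 304.00 − 102.00 = 202.00.
Lower fence = Q1 − 1.5·IQR = 102.00 − 303.00 = -201.00.
Upper fence = Q3 + 1.5·IQR = 304.00 + 303.00 = 607.00.
622 > 607.00 → outlier.
1025 > 607.00 → outlier.
All remaining values lie within [-201.00, 607.00].

622, 1025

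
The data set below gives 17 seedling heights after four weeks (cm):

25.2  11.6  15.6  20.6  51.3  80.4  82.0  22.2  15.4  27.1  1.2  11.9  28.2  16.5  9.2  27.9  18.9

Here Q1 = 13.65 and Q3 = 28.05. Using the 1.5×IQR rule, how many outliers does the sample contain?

3

IQR = 14.40; fences at 13.65 − 21.60 = -7.95 and 28.05 + 21.60 = 49.65.
Outside the cutoffs: 51.3, 80.4, 82.0.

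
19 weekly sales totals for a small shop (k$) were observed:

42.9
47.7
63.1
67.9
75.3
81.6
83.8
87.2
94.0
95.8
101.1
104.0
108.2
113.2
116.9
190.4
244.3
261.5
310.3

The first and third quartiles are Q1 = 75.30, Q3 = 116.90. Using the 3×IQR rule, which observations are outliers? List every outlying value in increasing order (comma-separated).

IQR = Q3 − Q1 = 116.90 − 75.30 = 41.60.
Lower fence = Q1 − 3·IQR = 75.30 − 124.80 = -49.50.
Upper fence = Q3 + 3·IQR = 116.90 + 124.80 = 241.70.
244.3 > 241.70 → outlier.
261.5 > 241.70 → outlier.
310.3 > 241.70 → outlier.
All remaining values lie within [-49.50, 241.70].

244.3, 261.5, 310.3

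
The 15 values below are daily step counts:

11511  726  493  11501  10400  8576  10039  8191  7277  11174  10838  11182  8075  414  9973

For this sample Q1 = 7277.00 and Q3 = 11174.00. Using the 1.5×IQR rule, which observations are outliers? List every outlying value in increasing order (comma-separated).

IQR = Q3 − Q1 = 11174.00 − 7277.00 = 3897.00.
Lower fence = Q1 − 1.5·IQR = 7277.00 − 5845.50 = 1431.50.
Upper fence = Q3 + 1.5·IQR = 11174.00 + 5845.50 = 17019.50.
414 < 1431.50 → outlier.
493 < 1431.50 → outlier.
726 < 1431.50 → outlier.
All remaining values lie within [1431.50, 17019.50].

414, 493, 726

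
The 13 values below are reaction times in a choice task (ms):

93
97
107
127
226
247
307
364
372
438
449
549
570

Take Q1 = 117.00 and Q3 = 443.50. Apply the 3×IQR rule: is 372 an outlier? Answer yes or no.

IQR = Q3 − Q1 = 443.50 − 117.00 = 326.50.
Lower fence = Q1 − 3·IQR = 117.00 − 979.50 = -862.50.
Upper fence = Q3 + 3·IQR = 443.50 + 979.50 = 1423.00.
372 lies within [-862.50, 1423.00].

no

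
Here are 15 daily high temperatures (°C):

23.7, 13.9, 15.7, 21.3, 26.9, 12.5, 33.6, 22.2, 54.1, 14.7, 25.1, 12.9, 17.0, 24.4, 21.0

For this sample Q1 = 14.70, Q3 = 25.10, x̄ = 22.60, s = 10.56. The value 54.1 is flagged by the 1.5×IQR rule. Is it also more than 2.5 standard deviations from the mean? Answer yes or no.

yes

z = (54.1 − 22.60) / 10.56 = 2.98.
|z| = 2.98 > 2.5.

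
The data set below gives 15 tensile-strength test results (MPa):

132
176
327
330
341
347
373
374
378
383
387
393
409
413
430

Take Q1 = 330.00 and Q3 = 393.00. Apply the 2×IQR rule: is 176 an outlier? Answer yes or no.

yes

IQR = Q3 − Q1 = 393.00 − 330.00 = 63.00.
Lower fence = Q1 − 2·IQR = 330.00 − 126.00 = 204.00.
Upper fence = Q3 + 2·IQR = 393.00 + 126.00 = 519.00.
176 lies below the lower fence.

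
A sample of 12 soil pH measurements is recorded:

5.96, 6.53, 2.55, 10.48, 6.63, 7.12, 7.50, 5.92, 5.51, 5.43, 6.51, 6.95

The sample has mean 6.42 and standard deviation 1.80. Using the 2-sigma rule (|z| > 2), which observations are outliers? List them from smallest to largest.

2.55, 10.48

Cutoffs at x̄ ± 2s: 6.42 ± 2·1.80 = [2.82, 10.02].
2.55: z = -2.15, |z| > 2 → outlier.
10.48: z = 2.26, |z| > 2 → outlier.
Every other value lies within [2.82, 10.02].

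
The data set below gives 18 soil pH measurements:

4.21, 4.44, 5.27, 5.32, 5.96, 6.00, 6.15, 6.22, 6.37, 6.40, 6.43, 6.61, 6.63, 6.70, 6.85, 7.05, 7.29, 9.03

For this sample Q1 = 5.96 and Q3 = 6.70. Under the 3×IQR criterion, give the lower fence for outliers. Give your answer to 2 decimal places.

3.74

IQR = Q3 − Q1 = 6.70 − 5.96 = 0.74.
Lower fence = Q1 − 3·IQR = 5.96 − 2.22 = 3.74.
Upper fence = Q3 + 3·IQR = 6.70 + 2.22 = 8.92.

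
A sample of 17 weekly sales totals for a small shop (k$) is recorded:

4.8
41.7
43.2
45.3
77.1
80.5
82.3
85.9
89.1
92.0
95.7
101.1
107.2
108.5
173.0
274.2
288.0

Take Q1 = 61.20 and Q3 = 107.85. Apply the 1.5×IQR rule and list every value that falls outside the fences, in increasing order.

IQR = Q3 − Q1 = 107.85 − 61.20 = 46.65.
Lower fence = Q1 − 1.5·IQR = 61.20 − 69.975 = -8.775.
Upper fence = Q3 + 1.5·IQR = 107.85 + 69.975 = 177.825.
274.2 > 177.825 → outlier.
288.0 > 177.825 → outlier.
All remaining values lie within [-8.775, 177.825].

274.2, 288.0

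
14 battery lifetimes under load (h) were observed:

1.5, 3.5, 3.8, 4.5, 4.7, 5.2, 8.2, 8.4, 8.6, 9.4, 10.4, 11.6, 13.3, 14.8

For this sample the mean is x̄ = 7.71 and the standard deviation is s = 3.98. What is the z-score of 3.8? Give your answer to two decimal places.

z = (3.8 − 7.71) / 3.98 = -0.98.

-0.98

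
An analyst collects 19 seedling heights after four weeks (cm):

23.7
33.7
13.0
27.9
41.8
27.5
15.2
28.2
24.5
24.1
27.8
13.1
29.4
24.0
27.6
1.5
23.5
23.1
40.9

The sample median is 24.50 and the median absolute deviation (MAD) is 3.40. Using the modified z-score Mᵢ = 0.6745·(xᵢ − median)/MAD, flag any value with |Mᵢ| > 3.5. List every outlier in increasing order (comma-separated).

1.5

|Mᵢ| > 3.5 ⇔ |xᵢ − 24.50| > 3.5·3.40/0.6745 = 17.64.
So outliers lie outside [6.86, 42.14].
1.5: M = -4.56 → outlier.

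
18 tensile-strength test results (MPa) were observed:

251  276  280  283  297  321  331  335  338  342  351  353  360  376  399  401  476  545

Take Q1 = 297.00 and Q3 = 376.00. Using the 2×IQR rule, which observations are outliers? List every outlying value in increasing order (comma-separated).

IQR = Q3 − Q1 = 376.00 − 297.00 = 79.00.
Lower fence = Q1 − 2·IQR = 297.00 − 158.00 = 139.00.
Upper fence = Q3 + 2·IQR = 376.00 + 158.00 = 534.00.
545 > 534.00 → outlier.
All remaining values lie within [139.00, 534.00].

545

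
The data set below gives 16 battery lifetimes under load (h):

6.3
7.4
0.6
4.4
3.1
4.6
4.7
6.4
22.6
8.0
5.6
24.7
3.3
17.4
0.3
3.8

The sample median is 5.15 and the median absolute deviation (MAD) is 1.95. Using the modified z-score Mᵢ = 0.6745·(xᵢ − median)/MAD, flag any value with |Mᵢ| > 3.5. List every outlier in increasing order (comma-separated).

|Mᵢ| > 3.5 ⇔ |xᵢ − 5.15| > 3.5·1.95/0.6745 = 10.12.
So outliers lie outside [-4.97, 15.27].
17.4: M = 4.24 → outlier.
22.6: M = 6.04 → outlier.
24.7: M = 6.76 → outlier.

17.4, 22.6, 24.7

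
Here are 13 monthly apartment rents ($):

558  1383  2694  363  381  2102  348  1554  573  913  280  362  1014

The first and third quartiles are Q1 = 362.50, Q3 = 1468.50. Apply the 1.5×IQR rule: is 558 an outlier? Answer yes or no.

no

IQR = Q3 − Q1 = 1468.50 − 362.50 = 1106.00.
Lower fence = Q1 − 1.5·IQR = 362.50 − 1659.00 = -1296.50.
Upper fence = Q3 + 1.5·IQR = 1468.50 + 1659.00 = 3127.50.
558 lies within [-1296.50, 3127.50].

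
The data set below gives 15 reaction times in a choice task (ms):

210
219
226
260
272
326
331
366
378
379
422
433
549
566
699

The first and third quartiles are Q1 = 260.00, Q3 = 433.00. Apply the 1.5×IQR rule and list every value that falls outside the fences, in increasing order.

699

IQR = Q3 − Q1 = 433.00 − 260.00 = 173.00.
Lower fence = Q1 − 1.5·IQR = 260.00 − 259.50 = 0.50.
Upper fence = Q3 + 1.5·IQR = 433.00 + 259.50 = 692.50.
699 > 692.50 → outlier.
All remaining values lie within [0.50, 692.50].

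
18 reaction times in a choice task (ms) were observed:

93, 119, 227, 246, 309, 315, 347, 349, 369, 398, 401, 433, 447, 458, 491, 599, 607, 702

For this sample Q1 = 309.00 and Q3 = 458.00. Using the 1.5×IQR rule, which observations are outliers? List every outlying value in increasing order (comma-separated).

702

IQR = Q3 − Q1 = 458.00 − 309.00 = 149.00.
Lower fence = Q1 − 1.5·IQR = 309.00 − 223.50 = 85.50.
Upper fence = Q3 + 1.5·IQR = 458.00 + 223.50 = 681.50.
702 > 681.50 → outlier.
All remaining values lie within [85.50, 681.50].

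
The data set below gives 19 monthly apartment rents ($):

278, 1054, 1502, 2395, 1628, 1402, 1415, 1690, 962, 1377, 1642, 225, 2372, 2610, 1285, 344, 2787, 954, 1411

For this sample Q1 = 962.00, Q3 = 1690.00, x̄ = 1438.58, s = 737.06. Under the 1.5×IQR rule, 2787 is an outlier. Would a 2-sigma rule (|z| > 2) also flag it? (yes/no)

z = (2787 − 1438.58) / 737.06 = 1.83.
|z| = 1.83 ≤ 2.

no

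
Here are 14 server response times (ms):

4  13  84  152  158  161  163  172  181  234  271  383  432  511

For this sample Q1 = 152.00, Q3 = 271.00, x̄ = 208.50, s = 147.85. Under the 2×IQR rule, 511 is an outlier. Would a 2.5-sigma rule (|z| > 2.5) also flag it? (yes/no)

no

z = (511 − 208.50) / 147.85 = 2.05.
|z| = 2.05 ≤ 2.5.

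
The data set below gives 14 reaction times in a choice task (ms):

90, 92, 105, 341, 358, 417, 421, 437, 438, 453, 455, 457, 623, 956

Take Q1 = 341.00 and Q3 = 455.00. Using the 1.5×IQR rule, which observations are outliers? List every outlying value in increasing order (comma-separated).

90, 92, 105, 956

IQR = Q3 − Q1 = 455.00 − 341.00 = 114.00.
Lower fence = Q1 − 1.5·IQR = 341.00 − 171.00 = 170.00.
Upper fence = Q3 + 1.5·IQR = 455.00 + 171.00 = 626.00.
90 < 170.00 → outlier.
92 < 170.00 → outlier.
105 < 170.00 → outlier.
956 > 626.00 → outlier.
All remaining values lie within [170.00, 626.00].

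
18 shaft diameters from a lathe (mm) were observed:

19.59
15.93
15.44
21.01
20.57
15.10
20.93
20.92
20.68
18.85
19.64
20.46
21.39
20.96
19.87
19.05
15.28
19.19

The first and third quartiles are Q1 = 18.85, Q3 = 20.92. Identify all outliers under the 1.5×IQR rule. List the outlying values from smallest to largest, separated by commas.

15.10, 15.28, 15.44

IQR = Q3 − Q1 = 20.92 − 18.85 = 2.07.
Lower fence = Q1 − 1.5·IQR = 18.85 − 3.105 = 15.745.
Upper fence = Q3 + 1.5·IQR = 20.92 + 3.105 = 24.025.
15.10 < 15.745 → outlier.
15.28 < 15.745 → outlier.
15.44 < 15.745 → outlier.
All remaining values lie within [15.745, 24.025].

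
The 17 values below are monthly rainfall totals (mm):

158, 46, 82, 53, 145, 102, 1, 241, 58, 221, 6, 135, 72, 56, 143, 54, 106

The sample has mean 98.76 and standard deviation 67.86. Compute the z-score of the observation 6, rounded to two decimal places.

z = (6 − 98.76) / 67.86 = -1.37.

-1.37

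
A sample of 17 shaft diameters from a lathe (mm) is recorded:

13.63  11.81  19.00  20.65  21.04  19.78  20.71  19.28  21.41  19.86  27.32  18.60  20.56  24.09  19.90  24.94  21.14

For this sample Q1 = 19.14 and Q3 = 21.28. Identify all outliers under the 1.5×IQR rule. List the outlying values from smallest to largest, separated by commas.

11.81, 13.63, 24.94, 27.32

IQR = Q3 − Q1 = 21.28 − 19.14 = 2.14.
Lower fence = Q1 − 1.5·IQR = 19.14 − 3.21 = 15.93.
Upper fence = Q3 + 1.5·IQR = 21.28 + 3.21 = 24.49.
11.81 < 15.93 → outlier.
13.63 < 15.93 → outlier.
24.94 > 24.49 → outlier.
27.32 > 24.49 → outlier.
All remaining values lie within [15.93, 24.49].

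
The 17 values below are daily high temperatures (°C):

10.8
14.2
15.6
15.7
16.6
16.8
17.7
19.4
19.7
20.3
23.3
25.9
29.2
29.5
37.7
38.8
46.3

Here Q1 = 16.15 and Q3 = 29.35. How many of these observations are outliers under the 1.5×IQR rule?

0

IQR = 13.20; fences at 16.15 − 19.80 = -3.65 and 29.35 + 19.80 = 49.15.
Every value lies within the cutoffs.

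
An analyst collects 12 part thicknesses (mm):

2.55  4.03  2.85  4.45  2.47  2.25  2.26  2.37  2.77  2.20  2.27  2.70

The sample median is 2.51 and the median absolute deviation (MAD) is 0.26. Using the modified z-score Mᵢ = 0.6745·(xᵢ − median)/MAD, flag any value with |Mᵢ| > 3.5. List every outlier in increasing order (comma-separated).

|Mᵢ| > 3.5 ⇔ |xᵢ − 2.51| > 3.5·0.26/0.6745 = 1.35.
So outliers lie outside [1.16, 3.86].
4.03: M = 3.94 → outlier.
4.45: M = 5.03 → outlier.

4.03, 4.45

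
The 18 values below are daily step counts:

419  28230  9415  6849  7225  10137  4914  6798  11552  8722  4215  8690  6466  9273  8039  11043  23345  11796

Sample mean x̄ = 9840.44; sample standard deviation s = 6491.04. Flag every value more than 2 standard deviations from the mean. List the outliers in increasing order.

Cutoffs at x̄ ± 2s: 9840.44 ± 2·6491.04 = [-3141.64, 22822.52].
23345: z = 2.08, |z| > 2 → outlier.
28230: z = 2.83, |z| > 2 → outlier.
Every other value lies within [-3141.64, 22822.52].

23345, 28230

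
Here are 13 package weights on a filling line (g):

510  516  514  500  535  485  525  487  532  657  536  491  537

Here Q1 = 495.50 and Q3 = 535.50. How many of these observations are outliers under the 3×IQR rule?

1

IQR = 40.00; fences at 495.50 − 120.00 = 375.50 and 535.50 + 120.00 = 655.50.
Outside the cutoffs: 657.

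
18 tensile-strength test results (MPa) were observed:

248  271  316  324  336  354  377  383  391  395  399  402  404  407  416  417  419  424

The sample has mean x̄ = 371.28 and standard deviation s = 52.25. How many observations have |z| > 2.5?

0

Cutoffs: x̄ ± 2.5s = [240.655, 501.905].
Every value lies within the cutoffs.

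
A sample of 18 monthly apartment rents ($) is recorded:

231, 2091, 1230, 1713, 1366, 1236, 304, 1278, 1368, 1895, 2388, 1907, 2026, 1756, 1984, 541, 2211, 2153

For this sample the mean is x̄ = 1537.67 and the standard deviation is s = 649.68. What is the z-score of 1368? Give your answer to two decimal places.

z = (1368 − 1537.67) / 649.68 = -0.26.

-0.26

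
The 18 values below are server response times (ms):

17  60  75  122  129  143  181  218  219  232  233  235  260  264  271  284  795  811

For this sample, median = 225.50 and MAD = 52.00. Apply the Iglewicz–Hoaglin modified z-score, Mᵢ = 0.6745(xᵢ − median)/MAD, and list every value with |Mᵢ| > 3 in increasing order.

|Mᵢ| > 3 ⇔ |xᵢ − 225.50| > 3·52.00/0.6745 = 231.28.
So outliers lie outside [-5.78, 456.78].
795: M = 7.39 → outlier.
811: M = 7.59 → outlier.

795, 811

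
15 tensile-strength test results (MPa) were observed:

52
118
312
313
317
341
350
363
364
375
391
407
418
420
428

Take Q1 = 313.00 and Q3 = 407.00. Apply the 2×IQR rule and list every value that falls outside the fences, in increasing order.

52, 118

IQR = Q3 − Q1 = 407.00 − 313.00 = 94.00.
Lower fence = Q1 − 2·IQR = 313.00 − 188.00 = 125.00.
Upper fence = Q3 + 2·IQR = 407.00 + 188.00 = 595.00.
52 < 125.00 → outlier.
118 < 125.00 → outlier.
All remaining values lie within [125.00, 595.00].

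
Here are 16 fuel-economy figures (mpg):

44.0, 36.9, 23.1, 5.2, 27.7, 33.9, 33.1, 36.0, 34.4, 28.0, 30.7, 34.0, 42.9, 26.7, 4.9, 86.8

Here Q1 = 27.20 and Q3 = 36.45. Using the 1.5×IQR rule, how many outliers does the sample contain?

3

IQR = 9.25; fences at 27.20 − 13.875 = 13.325 and 36.45 + 13.875 = 50.325.
Outside the cutoffs: 4.9, 5.2, 86.8.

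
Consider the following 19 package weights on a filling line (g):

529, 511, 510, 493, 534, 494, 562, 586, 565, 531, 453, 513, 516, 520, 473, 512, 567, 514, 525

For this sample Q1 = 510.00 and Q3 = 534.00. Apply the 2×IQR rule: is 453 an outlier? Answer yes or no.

yes

IQR = Q3 − Q1 = 534.00 − 510.00 = 24.00.
Lower fence = Q1 − 2·IQR = 510.00 − 48.00 = 462.00.
Upper fence = Q3 + 2·IQR = 534.00 + 48.00 = 582.00.
453 lies below the lower fence.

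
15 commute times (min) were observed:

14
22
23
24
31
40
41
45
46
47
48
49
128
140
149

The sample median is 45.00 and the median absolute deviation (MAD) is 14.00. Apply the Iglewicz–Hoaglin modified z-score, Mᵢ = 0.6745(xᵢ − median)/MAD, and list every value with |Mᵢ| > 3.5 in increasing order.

128, 140, 149

|Mᵢ| > 3.5 ⇔ |xᵢ − 45.00| > 3.5·14.00/0.6745 = 72.65.
So outliers lie outside [-27.65, 117.65].
128: M = 4.00 → outlier.
140: M = 4.58 → outlier.
149: M = 5.01 → outlier.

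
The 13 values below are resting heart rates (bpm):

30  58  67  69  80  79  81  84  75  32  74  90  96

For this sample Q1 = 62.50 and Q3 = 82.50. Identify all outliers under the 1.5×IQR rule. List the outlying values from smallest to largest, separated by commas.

30, 32

IQR = Q3 − Q1 = 82.50 − 62.50 = 20.00.
Lower fence = Q1 − 1.5·IQR = 62.50 − 30.00 = 32.50.
Upper fence = Q3 + 1.5·IQR = 82.50 + 30.00 = 112.50.
30 < 32.50 → outlier.
32 < 32.50 → outlier.
All remaining values lie within [32.50, 112.50].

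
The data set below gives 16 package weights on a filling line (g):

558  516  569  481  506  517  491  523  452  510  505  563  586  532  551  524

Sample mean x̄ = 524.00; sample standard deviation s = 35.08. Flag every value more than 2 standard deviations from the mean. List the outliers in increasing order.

Cutoffs at x̄ ± 2s: 524.00 ± 2·35.08 = [453.84, 594.16].
452: z = -2.05, |z| > 2 → outlier.
Every other value lies within [453.84, 594.16].

452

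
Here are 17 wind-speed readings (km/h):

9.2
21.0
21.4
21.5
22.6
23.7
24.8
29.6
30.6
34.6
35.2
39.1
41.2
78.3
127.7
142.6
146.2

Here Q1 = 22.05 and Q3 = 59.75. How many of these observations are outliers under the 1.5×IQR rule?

3

IQR = 37.70; fences at 22.05 − 56.55 = -34.50 and 59.75 + 56.55 = 116.30.
Outside the cutoffs: 127.7, 142.6, 146.2.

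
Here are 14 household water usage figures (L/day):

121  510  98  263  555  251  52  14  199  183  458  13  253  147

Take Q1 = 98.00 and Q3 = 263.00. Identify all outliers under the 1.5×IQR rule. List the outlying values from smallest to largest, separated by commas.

IQR = Q3 − Q1 = 263.00 − 98.00 = 165.00.
Lower fence = Q1 − 1.5·IQR = 98.00 − 247.50 = -149.50.
Upper fence = Q3 + 1.5·IQR = 263.00 + 247.50 = 510.50.
555 > 510.50 → outlier.
All remaining values lie within [-149.50, 510.50].

555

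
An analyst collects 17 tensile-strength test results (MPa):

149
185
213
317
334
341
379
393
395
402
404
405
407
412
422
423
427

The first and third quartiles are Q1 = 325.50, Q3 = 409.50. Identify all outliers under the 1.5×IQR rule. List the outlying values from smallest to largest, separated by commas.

149, 185

IQR = Q3 − Q1 = 409.50 − 325.50 = 84.00.
Lower fence = Q1 − 1.5·IQR = 325.50 − 126.00 = 199.50.
Upper fence = Q3 + 1.5·IQR = 409.50 + 126.00 = 535.50.
149 < 199.50 → outlier.
185 < 199.50 → outlier.
All remaining values lie within [199.50, 535.50].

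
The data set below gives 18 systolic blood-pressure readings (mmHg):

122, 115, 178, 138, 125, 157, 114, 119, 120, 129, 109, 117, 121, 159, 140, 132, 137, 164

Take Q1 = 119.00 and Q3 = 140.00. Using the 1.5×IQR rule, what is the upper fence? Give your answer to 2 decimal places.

171.50

IQR = Q3 − Q1 = 140.00 − 119.00 = 21.00.
Lower fence = Q1 − 1.5·IQR = 119.00 − 31.50 = 87.50.
Upper fence = Q3 + 1.5·IQR = 140.00 + 31.50 = 171.50.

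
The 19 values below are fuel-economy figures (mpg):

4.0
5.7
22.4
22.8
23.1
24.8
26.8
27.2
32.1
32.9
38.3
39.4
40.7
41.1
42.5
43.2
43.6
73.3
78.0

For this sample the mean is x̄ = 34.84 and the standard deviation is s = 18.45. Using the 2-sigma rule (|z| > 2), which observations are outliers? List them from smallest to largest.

73.3, 78.0

Cutoffs at x̄ ± 2s: 34.84 ± 2·18.45 = [-2.06, 71.74].
73.3: z = 2.08, |z| > 2 → outlier.
78.0: z = 2.34, |z| > 2 → outlier.
Every other value lies within [-2.06, 71.74].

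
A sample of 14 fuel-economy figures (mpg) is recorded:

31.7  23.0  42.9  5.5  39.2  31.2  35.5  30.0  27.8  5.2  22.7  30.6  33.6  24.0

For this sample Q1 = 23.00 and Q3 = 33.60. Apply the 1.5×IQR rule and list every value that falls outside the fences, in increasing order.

5.2, 5.5

IQR = Q3 − Q1 = 33.60 − 23.00 = 10.60.
Lower fence = Q1 − 1.5·IQR = 23.00 − 15.90 = 7.10.
Upper fence = Q3 + 1.5·IQR = 33.60 + 15.90 = 49.50.
5.2 < 7.10 → outlier.
5.5 < 7.10 → outlier.
All remaining values lie within [7.10, 49.50].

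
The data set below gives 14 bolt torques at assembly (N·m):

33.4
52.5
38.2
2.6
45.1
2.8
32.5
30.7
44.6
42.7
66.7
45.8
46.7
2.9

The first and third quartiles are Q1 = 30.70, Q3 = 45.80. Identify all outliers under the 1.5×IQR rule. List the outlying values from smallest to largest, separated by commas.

2.6, 2.8, 2.9

IQR = Q3 − Q1 = 45.80 − 30.70 = 15.10.
Lower fence = Q1 − 1.5·IQR = 30.70 − 22.65 = 8.05.
Upper fence = Q3 + 1.5·IQR = 45.80 + 22.65 = 68.45.
2.6 < 8.05 → outlier.
2.8 < 8.05 → outlier.
2.9 < 8.05 → outlier.
All remaining values lie within [8.05, 68.45].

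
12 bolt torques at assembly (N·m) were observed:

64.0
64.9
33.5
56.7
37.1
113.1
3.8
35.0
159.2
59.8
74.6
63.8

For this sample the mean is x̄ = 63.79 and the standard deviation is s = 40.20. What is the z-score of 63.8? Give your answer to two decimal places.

0.00

z = (63.8 − 63.79) / 40.20 = 0.00.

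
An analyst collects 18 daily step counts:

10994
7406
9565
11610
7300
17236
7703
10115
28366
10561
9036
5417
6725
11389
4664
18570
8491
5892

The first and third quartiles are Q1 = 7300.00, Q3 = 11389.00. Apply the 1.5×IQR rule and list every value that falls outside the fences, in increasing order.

IQR = Q3 − Q1 = 11389.00 − 7300.00 = 4089.00.
Lower fence = Q1 − 1.5·IQR = 7300.00 − 6133.50 = 1166.50.
Upper fence = Q3 + 1.5·IQR = 11389.00 + 6133.50 = 17522.50.
18570 > 17522.50 → outlier.
28366 > 17522.50 → outlier.
All remaining values lie within [1166.50, 17522.50].

18570, 28366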